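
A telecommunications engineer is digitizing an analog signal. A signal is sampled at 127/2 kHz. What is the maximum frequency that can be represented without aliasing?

The maximum frequency that can be represented without aliasing
is the Nyquist frequency: f_max = f_s / 2 = 127/2 kHz / 2 = 127/4 kHz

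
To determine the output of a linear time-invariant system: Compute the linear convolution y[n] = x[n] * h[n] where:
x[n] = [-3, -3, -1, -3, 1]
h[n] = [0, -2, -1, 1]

y[n] = sum_k x[k]*h[n-k]. Output length = len(x) + len(h) - 1 = 5 + 4 - 1 = 8.
y[0] = -3*0 = 0
y[1] = -3*0 + -3*-2 = 6
y[2] = -1*0 + -3*-2 + -3*-1 = 9
y[3] = -3*0 + -1*-2 + -3*-1 + -3*1 = 2
y[4] = 1*0 + -3*-2 + -1*-1 + -3*1 = 4
y[5] = 1*-2 + -3*-1 + -1*1 = 0
y[6] = 1*-1 + -3*1 = -4
y[7] = 1*1 = 1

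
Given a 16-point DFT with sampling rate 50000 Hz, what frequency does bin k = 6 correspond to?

The frequency of DFT bin k is: f_k = k * f_s / N
f_6 = 6 * 50000 / 16 = 18750 Hz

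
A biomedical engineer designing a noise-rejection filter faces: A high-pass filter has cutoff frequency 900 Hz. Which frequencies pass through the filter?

A high-pass filter passes all frequencies above the cutoff frequency 900 Hz and attenuates lower frequencies.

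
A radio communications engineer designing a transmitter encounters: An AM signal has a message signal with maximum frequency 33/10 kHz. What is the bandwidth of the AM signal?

In AM (double-sideband), the bandwidth is twice the message frequency.
BW = 2 * f_m = 2 * 33/10 kHz = 33/5 kHz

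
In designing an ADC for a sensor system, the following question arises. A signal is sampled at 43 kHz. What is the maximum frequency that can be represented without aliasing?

The maximum frequency that can be represented without aliasing
is the Nyquist frequency: f_max = f_s / 2 = 43 kHz / 2 = 43/2 kHz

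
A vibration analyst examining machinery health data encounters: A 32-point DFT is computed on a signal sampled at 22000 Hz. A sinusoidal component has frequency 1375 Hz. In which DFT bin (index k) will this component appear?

DFT frequency resolution = f_s/N = 22000/32 = 1375/2 Hz
Bin index k = f_signal / resolution = 1375 / 1375/2 = 2
The signal frequency 1375 Hz falls in DFT bin k = 2.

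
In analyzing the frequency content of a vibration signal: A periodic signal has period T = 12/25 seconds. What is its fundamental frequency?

The fundamental frequency is the reciprocal of the period.
f = 1/T = 1/(12/25) = 25/12 Hz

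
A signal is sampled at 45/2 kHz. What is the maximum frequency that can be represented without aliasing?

The maximum frequency that can be represented without aliasing
is the Nyquist frequency: f_max = f_s / 2 = 45/2 kHz / 2 = 45/4 kHz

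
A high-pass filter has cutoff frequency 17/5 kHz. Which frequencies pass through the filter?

A high-pass filter passes all frequencies above the cutoff frequency 17/5 kHz and attenuates lower frequencies.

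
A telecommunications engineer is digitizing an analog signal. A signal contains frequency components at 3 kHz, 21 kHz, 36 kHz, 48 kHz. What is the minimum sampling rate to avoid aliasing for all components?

The highest frequency component is f_max = 48 kHz.
Nyquist rate = 2 * f_max = 2 * 48 kHz = 96 kHz.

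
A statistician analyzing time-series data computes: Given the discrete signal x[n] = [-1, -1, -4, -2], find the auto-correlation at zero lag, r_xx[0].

The auto-correlation at zero lag r_xx[0] equals the signal energy.
r_xx[0] = sum of x[n]^2 = (-1)^2 + (-1)^2 + (-4)^2 + (-2)^2
= 1 + 1 + 16 + 4 = 22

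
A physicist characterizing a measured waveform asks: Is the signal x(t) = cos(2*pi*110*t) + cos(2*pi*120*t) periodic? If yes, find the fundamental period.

f1 = 110 Hz, f2 = 120 Hz
Period T1 = 1/110, T2 = 1/120
Ratio T1/T2 = 120/110, which is rational.
The signal is periodic with fundamental period T = 1/GCD(110,120) = 1/10 s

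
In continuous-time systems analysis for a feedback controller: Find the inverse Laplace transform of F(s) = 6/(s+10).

Standard pair: k/(s+a) <-> k*e^(-at)*u(t)
With k=6, a=10: f(t) = 6*e^(-10t)*u(t)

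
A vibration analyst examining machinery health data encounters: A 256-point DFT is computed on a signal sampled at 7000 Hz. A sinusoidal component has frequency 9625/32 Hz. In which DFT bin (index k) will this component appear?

DFT frequency resolution = f_s/N = 7000/256 = 875/32 Hz
Bin index k = f_signal / resolution = 9625/32 / 875/32 = 11
The signal frequency 9625/32 Hz falls in DFT bin k = 11.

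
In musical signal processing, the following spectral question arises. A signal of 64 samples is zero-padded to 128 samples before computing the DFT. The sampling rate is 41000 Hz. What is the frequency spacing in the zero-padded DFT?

Original DFT: N = 64, resolution = f_s/N = 41000/64 = 5125/8 Hz
Zero-padded DFT: N = 128, resolution = f_s/N = 41000/128 = 5125/16 Hz
Zero-padding interpolates the spectrum (finer frequency grid)
but does NOT improve the true spectral resolution (ability to resolve close frequencies).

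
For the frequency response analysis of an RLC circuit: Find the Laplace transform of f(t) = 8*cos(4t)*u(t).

Standard pair: cos(wt)*u(t) <-> s/(s^2+w^2)
With w = 4: L{8*cos(4t)*u(t)} = 8s/(s^2+16)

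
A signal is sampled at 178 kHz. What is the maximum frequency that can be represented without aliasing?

The maximum frequency that can be represented without aliasing
is the Nyquist frequency: f_max = f_s / 2 = 178 kHz / 2 = 89 kHz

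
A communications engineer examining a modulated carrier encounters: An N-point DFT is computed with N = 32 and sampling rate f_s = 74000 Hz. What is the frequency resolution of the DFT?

DFT frequency resolution = f_s / N
= 74000 / 32 = 4625/2 Hz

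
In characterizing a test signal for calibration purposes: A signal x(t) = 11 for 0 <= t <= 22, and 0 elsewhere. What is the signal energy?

Energy = integral of |x(t)|^2 dt over the signal duration
= 11^2 * 22 = 121 * 22 = 2662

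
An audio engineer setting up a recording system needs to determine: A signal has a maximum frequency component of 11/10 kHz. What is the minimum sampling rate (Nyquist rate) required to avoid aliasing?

By the Nyquist-Shannon sampling theorem,
the minimum sampling rate (Nyquist rate) must be at least 2 * f_max.
Nyquist rate = 2 * 11/10 kHz = 11/5 kHz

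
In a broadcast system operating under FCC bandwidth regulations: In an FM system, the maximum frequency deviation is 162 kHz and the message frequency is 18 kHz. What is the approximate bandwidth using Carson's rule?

Carson's rule: BW = 2*(delta_f + f_m)
= 2*(162 + 18) kHz = 360 kHz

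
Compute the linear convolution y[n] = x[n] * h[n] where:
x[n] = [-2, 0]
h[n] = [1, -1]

y[n] = sum_k x[k]*h[n-k]. Output length = len(x) + len(h) - 1 = 2 + 2 - 1 = 3.
y[0] = -2*1 = -2
y[1] = 0*1 + -2*-1 = 2
y[2] = 0*-1 = 0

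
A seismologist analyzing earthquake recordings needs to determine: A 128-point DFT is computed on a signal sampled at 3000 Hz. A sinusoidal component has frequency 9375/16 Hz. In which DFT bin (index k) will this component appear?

DFT frequency resolution = f_s/N = 3000/128 = 375/16 Hz
Bin index k = f_signal / resolution = 9375/16 / 375/16 = 25
The signal frequency 9375/16 Hz falls in DFT bin k = 25.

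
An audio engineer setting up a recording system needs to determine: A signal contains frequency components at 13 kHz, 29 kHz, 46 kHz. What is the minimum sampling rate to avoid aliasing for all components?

The highest frequency component is f_max = 46 kHz.
Nyquist rate = 2 * f_max = 2 * 46 kHz = 92 kHz.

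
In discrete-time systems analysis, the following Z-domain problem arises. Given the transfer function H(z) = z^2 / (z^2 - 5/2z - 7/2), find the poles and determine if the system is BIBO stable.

Poles are roots of the denominator: z^2 - 5/2z - 7/2 = 0.
Quadratic formula: z = [-(-5/2) +/- sqrt((-5/2)^2 - 4*(-7/2))] / 2
Discriminant = 25/4 + 14 = 81/4; sqrt = 9/2.
z = (5/2 +/- 9/2) / 2 => z = 7/2 or z = -1.
|p1| = 7/2, |p2| = 1.
For BIBO stability, all poles must lie inside the unit circle (|p| < 1).
System is UNSTABLE since at least one |p| >= 1.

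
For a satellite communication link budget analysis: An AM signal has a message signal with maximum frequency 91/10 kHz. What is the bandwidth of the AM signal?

In AM (double-sideband), the bandwidth is twice the message frequency.
BW = 2 * f_m = 2 * 91/10 kHz = 91/5 kHz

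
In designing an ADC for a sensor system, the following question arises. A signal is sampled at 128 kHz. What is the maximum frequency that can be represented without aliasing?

The maximum frequency that can be represented without aliasing
is the Nyquist frequency: f_max = f_s / 2 = 128 kHz / 2 = 64 kHz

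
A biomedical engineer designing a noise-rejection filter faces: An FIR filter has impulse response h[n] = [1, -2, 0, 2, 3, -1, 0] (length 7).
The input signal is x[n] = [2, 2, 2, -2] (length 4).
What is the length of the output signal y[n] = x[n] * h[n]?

For linear convolution, the output length is:
len(y) = len(x) + len(h) - 1 = 4 + 7 - 1 = 10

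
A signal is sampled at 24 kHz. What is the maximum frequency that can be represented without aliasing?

The maximum frequency that can be represented without aliasing
is the Nyquist frequency: f_max = f_s / 2 = 24 kHz / 2 = 12 kHz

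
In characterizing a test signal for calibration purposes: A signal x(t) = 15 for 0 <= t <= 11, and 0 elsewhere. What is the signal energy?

Energy = integral of |x(t)|^2 dt over the signal duration
= 15^2 * 11 = 225 * 11 = 2475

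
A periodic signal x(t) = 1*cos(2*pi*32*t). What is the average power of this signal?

Average power of A*cos(wt) is A^2/2.
P = 1^2 / 2 = 1/2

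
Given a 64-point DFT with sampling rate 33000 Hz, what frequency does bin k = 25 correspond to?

The frequency of DFT bin k is: f_k = k * f_s / N
f_25 = 25 * 33000 / 64 = 103125/8 Hz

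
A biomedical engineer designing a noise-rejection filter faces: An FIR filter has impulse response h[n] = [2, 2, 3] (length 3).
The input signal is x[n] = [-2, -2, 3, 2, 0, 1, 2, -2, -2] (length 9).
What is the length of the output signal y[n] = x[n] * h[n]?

For linear convolution, the output length is:
len(y) = len(x) + len(h) - 1 = 9 + 3 - 1 = 11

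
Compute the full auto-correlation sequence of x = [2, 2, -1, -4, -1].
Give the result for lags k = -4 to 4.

r_xx[k] = sum_m x[m]*x[m+k], indexed from 0, for k = -4 to 4:
  r_xx[-4] = x[4]*x[0] = -2
  r_xx[-3] = x[3]*x[0] + x[4]*x[1] = -10
  r_xx[-2] = x[2]*x[0] + x[3]*x[1] + x[4]*x[2] = -9
  r_xx[-1] = x[1]*x[0] + x[2]*x[1] + x[3]*x[2] + x[4]*x[3] = 10
  r_xx[0] = x[0]*x[0] + x[1]*x[1] + x[2]*x[2] + x[3]*x[3] + x[4]*x[4] = 26
  r_xx[1] = x[0]*x[1] + x[1]*x[2] + x[2]*x[3] + x[3]*x[4] = 10
  r_xx[2] = x[0]*x[2] + x[1]*x[3] + x[2]*x[4] = -9
  r_xx[3] = x[0]*x[3] + x[1]*x[4] = -10
  r_xx[4] = x[0]*x[4] = -2
r_xx = [-2, -10, -9, 10, 26, 10, -9, -10, -2]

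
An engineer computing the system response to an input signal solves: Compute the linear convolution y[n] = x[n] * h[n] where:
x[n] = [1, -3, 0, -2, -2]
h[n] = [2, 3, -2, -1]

y[n] = sum_k x[k]*h[n-k]. Output length = len(x) + len(h) - 1 = 5 + 4 - 1 = 8.
y[0] = 1*2 = 2
y[1] = -3*2 + 1*3 = -3
y[2] = 0*2 + -3*3 + 1*-2 = -11
y[3] = -2*2 + 0*3 + -3*-2 + 1*-1 = 1
y[4] = -2*2 + -2*3 + 0*-2 + -3*-1 = -7
y[5] = -2*3 + -2*-2 + 0*-1 = -2
y[6] = -2*-2 + -2*-1 = 6
y[7] = -2*-1 = 2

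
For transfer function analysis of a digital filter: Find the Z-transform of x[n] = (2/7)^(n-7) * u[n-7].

Time-shifting property: if X(z) = Z{x[n]}, then Z{x[n-d]} = z^(-d) * X(z)
X(z) = z/(z - 2/7) for x[n] = (2/7)^n * u[n]
Z{x[n-7]} = z^(-7) * z/(z - 2/7) = z^(-6)/(z - 2/7)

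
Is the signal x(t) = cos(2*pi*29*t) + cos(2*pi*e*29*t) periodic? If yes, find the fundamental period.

f1 = 29 Hz, f2 = 29*e Hz
Ratio f2/f1 = e, which is irrational.
Since the frequency ratio is irrational, no common period exists.
The signal is not periodic.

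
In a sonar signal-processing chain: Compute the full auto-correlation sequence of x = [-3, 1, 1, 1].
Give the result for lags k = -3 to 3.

r_xx[k] = sum_m x[m]*x[m+k], indexed from 0, for k = -3 to 3:
  r_xx[-3] = x[3]*x[0] = -3
  r_xx[-2] = x[2]*x[0] + x[3]*x[1] = -2
  r_xx[-1] = x[1]*x[0] + x[2]*x[1] + x[3]*x[2] = -1
  r_xx[0] = x[0]*x[0] + x[1]*x[1] + x[2]*x[2] + x[3]*x[3] = 12
  r_xx[1] = x[0]*x[1] + x[1]*x[2] + x[2]*x[3] = -1
  r_xx[2] = x[0]*x[2] + x[1]*x[3] = -2
  r_xx[3] = x[0]*x[3] = -3
r_xx = [-3, -2, -1, 12, -1, -2, -3]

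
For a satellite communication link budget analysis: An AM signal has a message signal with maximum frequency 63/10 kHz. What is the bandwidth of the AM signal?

In AM (double-sideband), the bandwidth is twice the message frequency.
BW = 2 * f_m = 2 * 63/10 kHz = 63/5 kHz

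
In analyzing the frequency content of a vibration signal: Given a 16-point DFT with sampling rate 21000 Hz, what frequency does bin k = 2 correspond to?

The frequency of DFT bin k is: f_k = k * f_s / N
f_2 = 2 * 21000 / 16 = 2625 Hz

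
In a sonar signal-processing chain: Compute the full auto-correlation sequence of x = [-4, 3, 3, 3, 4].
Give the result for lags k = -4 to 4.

r_xx[k] = sum_m x[m]*x[m+k], indexed from 0, for k = -4 to 4:
  r_xx[-4] = x[4]*x[0] = -16
  r_xx[-3] = x[3]*x[0] + x[4]*x[1] = 0
  r_xx[-2] = x[2]*x[0] + x[3]*x[1] + x[4]*x[2] = 9
  r_xx[-1] = x[1]*x[0] + x[2]*x[1] + x[3]*x[2] + x[4]*x[3] = 18
  r_xx[0] = x[0]*x[0] + x[1]*x[1] + x[2]*x[2] + x[3]*x[3] + x[4]*x[4] = 59
  r_xx[1] = x[0]*x[1] + x[1]*x[2] + x[2]*x[3] + x[3]*x[4] = 18
  r_xx[2] = x[0]*x[2] + x[1]*x[3] + x[2]*x[4] = 9
  r_xx[3] = x[0]*x[3] + x[1]*x[4] = 0
  r_xx[4] = x[0]*x[4] = -16
r_xx = [-16, 0, 9, 18, 59, 18, 9, 0, -16]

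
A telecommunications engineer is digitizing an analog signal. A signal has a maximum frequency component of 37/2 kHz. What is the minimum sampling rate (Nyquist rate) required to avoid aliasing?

By the Nyquist-Shannon sampling theorem,
the minimum sampling rate (Nyquist rate) must be at least 2 * f_max.
Nyquist rate = 2 * 37/2 kHz = 37 kHz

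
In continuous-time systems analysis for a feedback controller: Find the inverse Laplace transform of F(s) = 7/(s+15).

Standard pair: k/(s+a) <-> k*e^(-at)*u(t)
With k=7, a=15: f(t) = 7*e^(-15t)*u(t)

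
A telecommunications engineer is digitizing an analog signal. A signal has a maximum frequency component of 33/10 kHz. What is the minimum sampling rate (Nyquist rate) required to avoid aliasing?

By the Nyquist-Shannon sampling theorem,
the minimum sampling rate (Nyquist rate) must be at least 2 * f_max.
Nyquist rate = 2 * 33/10 kHz = 33/5 kHz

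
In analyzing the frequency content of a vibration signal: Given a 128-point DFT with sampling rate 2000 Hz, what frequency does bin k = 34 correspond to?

The frequency of DFT bin k is: f_k = k * f_s / N
f_34 = 34 * 2000 / 128 = 2125/4 Hz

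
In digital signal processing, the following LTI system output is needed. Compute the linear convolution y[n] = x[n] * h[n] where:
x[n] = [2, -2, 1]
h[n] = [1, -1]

y[n] = sum_k x[k]*h[n-k]. Output length = len(x) + len(h) - 1 = 3 + 2 - 1 = 4.
y[0] = 2*1 = 2
y[1] = -2*1 + 2*-1 = -4
y[2] = 1*1 + -2*-1 = 3
y[3] = 1*-1 = -1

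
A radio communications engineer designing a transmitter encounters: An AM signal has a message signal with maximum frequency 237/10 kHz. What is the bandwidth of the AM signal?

In AM (double-sideband), the bandwidth is twice the message frequency.
BW = 2 * f_m = 2 * 237/10 kHz = 237/5 kHz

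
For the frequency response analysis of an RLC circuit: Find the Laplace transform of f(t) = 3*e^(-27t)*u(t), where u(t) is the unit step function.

Standard Laplace transform pair:
e^(-at)*u(t) <-> 1/(s+a)
With a = 27: L{3*e^(-27t)*u(t)} = 3/(s+27), ROC: Re(s) > -27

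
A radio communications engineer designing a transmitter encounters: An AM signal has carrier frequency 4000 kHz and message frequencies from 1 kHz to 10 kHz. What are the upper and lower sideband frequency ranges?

Upper sideband (USB) = fc + [fm_low, fm_high] = 4000 + [1, 10] = [4001, 4010] kHz
Lower sideband (LSB) = fc - [fm_high, fm_low] = 4000 - [10, 1] = [3990, 3999] kHz
Total occupied spectrum: 3990 kHz to 4010 kHz (plus carrier at 4000 kHz)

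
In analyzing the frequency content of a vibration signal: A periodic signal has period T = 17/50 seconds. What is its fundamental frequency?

The fundamental frequency is the reciprocal of the period.
f = 1/T = 1/(17/50) = 50/17 Hz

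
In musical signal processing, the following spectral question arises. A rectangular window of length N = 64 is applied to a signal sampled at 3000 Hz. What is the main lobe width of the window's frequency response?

For a rectangular window of length N,
the main lobe width in frequency is 2*f_s/N.
= 2*3000/64 = 375/4 Hz
This determines the minimum frequency separation for resolving two sinusoids.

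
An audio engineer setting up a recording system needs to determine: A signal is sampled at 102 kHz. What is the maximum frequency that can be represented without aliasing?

The maximum frequency that can be represented without aliasing
is the Nyquist frequency: f_max = f_s / 2 = 102 kHz / 2 = 51 kHz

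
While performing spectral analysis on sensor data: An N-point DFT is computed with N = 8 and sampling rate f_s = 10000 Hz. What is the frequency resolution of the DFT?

DFT frequency resolution = f_s / N
= 10000 / 8 = 1250 Hz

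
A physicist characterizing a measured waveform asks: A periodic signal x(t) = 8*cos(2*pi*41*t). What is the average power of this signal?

Average power of A*cos(wt) is A^2/2.
P = 8^2 / 2 = 64/2 = 32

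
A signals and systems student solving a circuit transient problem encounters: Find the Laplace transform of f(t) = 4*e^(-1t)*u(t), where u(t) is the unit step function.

Standard Laplace transform pair:
e^(-at)*u(t) <-> 1/(s+a)
With a = 1: L{4*e^(-1t)*u(t)} = 4/(s+1), ROC: Re(s) > -1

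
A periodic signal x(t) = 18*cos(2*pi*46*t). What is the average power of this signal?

Average power of A*cos(wt) is A^2/2.
P = 18^2 / 2 = 324/2 = 162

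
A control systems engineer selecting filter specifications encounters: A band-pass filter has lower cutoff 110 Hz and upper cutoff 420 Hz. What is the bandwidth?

Bandwidth = f_high - f_low
= 420 Hz - 110 Hz = 310 Hz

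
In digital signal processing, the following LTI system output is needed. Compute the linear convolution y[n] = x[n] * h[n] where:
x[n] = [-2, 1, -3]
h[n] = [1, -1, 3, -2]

y[n] = sum_k x[k]*h[n-k]. Output length = len(x) + len(h) - 1 = 3 + 4 - 1 = 6.
y[0] = -2*1 = -2
y[1] = 1*1 + -2*-1 = 3
y[2] = -3*1 + 1*-1 + -2*3 = -10
y[3] = -3*-1 + 1*3 + -2*-2 = 10
y[4] = -3*3 + 1*-2 = -11
y[5] = -3*-2 = 6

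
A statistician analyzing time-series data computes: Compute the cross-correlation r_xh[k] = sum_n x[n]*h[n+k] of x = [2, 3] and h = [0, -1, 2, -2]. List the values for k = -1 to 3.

Both sequences indexed from 0 and zero outside their support.
Lags with overlap: k = -1 to 3.
  r_xh[-1] = x[1]*h[0] = 0
  r_xh[0] = x[0]*h[0] + x[1]*h[1] = -3
  r_xh[1] = x[0]*h[1] + x[1]*h[2] = 4
  r_xh[2] = x[0]*h[2] + x[1]*h[3] = -2
  r_xh[3] = x[0]*h[3] = -4
r_xh = [0, -3, 4, -2, -4] (for k = -1, ..., 3)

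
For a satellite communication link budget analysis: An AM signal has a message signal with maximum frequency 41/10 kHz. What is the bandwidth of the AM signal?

In AM (double-sideband), the bandwidth is twice the message frequency.
BW = 2 * f_m = 2 * 41/10 kHz = 41/5 kHz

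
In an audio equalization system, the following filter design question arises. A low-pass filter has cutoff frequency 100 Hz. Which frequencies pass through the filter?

A low-pass filter passes all frequencies below the cutoff frequency 100 Hz and attenuates higher frequencies.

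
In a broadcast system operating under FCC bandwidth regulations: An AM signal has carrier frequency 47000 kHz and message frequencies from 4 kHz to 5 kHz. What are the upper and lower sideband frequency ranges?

Upper sideband (USB) = fc + [fm_low, fm_high] = 47000 + [4, 5] = [47004, 47005] kHz
Lower sideband (LSB) = fc - [fm_high, fm_low] = 47000 - [5, 4] = [46995, 46996] kHz
Total occupied spectrum: 46995 kHz to 47005 kHz (plus carrier at 47000 kHz)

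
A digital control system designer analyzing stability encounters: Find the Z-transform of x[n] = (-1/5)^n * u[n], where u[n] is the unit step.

The Z-transform of a^n * u[n] is z/(z-a) for |z| > |a|.
Here a = -1/5, so X(z) = z/(z - (-1/5)) = 5z/(5z + 1)
ROC: |z| > 1/5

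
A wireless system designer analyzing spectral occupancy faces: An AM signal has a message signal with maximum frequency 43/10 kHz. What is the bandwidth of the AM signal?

In AM (double-sideband), the bandwidth is twice the message frequency.
BW = 2 * f_m = 2 * 43/10 kHz = 43/5 kHz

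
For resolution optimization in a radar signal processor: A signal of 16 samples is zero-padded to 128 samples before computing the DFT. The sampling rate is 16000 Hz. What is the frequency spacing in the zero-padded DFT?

Original DFT: N = 16, resolution = f_s/N = 16000/16 = 1000 Hz
Zero-padded DFT: N = 128, resolution = f_s/N = 16000/128 = 125 Hz
Zero-padding interpolates the spectrum (finer frequency grid)
but does NOT improve the true spectral resolution (ability to resolve close frequencies).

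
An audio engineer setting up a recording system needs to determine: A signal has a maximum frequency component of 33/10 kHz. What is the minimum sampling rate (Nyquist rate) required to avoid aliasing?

By the Nyquist-Shannon sampling theorem,
the minimum sampling rate (Nyquist rate) must be at least 2 * f_max.
Nyquist rate = 2 * 33/10 kHz = 33/5 kHz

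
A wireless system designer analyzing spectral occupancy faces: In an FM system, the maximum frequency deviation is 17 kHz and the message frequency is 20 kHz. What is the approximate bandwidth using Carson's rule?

Carson's rule: BW = 2*(delta_f + f_m)
= 2*(17 + 20) kHz = 74 kHz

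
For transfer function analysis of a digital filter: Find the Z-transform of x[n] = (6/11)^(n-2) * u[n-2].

Time-shifting property: if X(z) = Z{x[n]}, then Z{x[n-d]} = z^(-d) * X(z)
X(z) = z/(z - 6/11) for x[n] = (6/11)^n * u[n]
Z{x[n-2]} = z^(-2) * z/(z - 6/11) = z^(-1)/(z - 6/11)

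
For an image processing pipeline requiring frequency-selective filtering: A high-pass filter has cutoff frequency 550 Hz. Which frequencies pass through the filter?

A high-pass filter passes all frequencies above the cutoff frequency 550 Hz and attenuates lower frequencies.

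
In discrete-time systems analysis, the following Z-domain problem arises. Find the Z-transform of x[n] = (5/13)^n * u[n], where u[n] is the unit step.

The Z-transform of a^n * u[n] is z/(z-a) for |z| > |a|.
Here a = 5/13, so X(z) = z/(z - (5/13)) = 13z/(13z - 5)
ROC: |z| > 5/13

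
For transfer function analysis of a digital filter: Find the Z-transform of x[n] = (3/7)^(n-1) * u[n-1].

Time-shifting property: if X(z) = Z{x[n]}, then Z{x[n-d]} = z^(-d) * X(z)
X(z) = z/(z - 3/7) for x[n] = (3/7)^n * u[n]
Z{x[n-1]} = z^(-1) * z/(z - 3/7) = 1/(z - 3/7)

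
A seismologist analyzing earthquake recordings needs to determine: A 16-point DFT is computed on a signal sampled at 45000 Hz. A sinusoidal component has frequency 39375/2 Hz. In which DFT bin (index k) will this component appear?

DFT frequency resolution = f_s/N = 45000/16 = 5625/2 Hz
Bin index k = f_signal / resolution = 39375/2 / 5625/2 = 7
The signal frequency 39375/2 Hz falls in DFT bin k = 7.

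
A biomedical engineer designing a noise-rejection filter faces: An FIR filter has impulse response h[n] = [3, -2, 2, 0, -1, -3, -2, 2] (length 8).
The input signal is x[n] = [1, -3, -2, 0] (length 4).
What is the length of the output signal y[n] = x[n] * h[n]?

For linear convolution, the output length is:
len(y) = len(x) + len(h) - 1 = 4 + 8 - 1 = 11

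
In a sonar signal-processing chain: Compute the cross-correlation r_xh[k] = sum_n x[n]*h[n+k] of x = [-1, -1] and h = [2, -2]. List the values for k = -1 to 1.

Both sequences indexed from 0 and zero outside their support.
Lags with overlap: k = -1 to 1.
  r_xh[-1] = x[1]*h[0] = -2
  r_xh[0] = x[0]*h[0] + x[1]*h[1] = 0
  r_xh[1] = x[0]*h[1] = 2
r_xh = [-2, 0, 2] (for k = -1, ..., 1)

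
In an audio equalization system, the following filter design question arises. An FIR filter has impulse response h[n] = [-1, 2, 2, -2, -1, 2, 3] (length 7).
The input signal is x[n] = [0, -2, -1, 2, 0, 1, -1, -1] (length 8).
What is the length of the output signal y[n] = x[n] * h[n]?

For linear convolution, the output length is:
len(y) = len(x) + len(h) - 1 = 8 + 7 - 1 = 14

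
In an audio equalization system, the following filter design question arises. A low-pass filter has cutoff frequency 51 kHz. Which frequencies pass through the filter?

A low-pass filter passes all frequencies below the cutoff frequency 51 kHz and attenuates higher frequencies.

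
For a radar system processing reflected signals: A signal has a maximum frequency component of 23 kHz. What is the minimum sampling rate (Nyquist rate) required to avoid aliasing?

By the Nyquist-Shannon sampling theorem,
the minimum sampling rate (Nyquist rate) must be at least 2 * f_max.
Nyquist rate = 2 * 23 kHz = 46 kHz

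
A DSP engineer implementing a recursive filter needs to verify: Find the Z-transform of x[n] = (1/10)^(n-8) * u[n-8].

Time-shifting property: if X(z) = Z{x[n]}, then Z{x[n-d]} = z^(-d) * X(z)
X(z) = z/(z - 1/10) for x[n] = (1/10)^n * u[n]
Z{x[n-8]} = z^(-8) * z/(z - 1/10) = z^(-7)/(z - 1/10)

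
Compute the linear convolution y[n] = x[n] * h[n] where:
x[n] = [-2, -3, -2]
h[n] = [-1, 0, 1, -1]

y[n] = sum_k x[k]*h[n-k]. Output length = len(x) + len(h) - 1 = 3 + 4 - 1 = 6.
y[0] = -2*-1 = 2
y[1] = -3*-1 + -2*0 = 3
y[2] = -2*-1 + -3*0 + -2*1 = 0
y[3] = -2*0 + -3*1 + -2*-1 = -1
y[4] = -2*1 + -3*-1 = 1
y[5] = -2*-1 = 2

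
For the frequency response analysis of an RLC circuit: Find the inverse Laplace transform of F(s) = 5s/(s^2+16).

Standard pair: s/(s^2+w^2) <-> cos(wt)*u(t)
With k=5, w=4: f(t) = 5*cos(4t)*u(t)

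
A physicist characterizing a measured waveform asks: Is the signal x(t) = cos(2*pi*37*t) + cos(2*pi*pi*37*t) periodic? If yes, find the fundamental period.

f1 = 37 Hz, f2 = 37*pi Hz
Ratio f2/f1 = pi, which is irrational.
Since the frequency ratio is irrational, no common period exists.
The signal is not periodic.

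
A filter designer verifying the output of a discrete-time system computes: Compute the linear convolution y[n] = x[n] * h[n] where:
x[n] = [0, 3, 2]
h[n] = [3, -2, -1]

y[n] = sum_k x[k]*h[n-k]. Output length = len(x) + len(h) - 1 = 3 + 3 - 1 = 5.
y[0] = 0*3 = 0
y[1] = 3*3 + 0*-2 = 9
y[2] = 2*3 + 3*-2 + 0*-1 = 0
y[3] = 2*-2 + 3*-1 = -7
y[4] = 2*-1 = -2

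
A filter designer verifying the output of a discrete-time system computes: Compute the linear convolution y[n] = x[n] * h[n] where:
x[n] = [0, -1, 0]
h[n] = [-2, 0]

y[n] = sum_k x[k]*h[n-k]. Output length = len(x) + len(h) - 1 = 3 + 2 - 1 = 4.
y[0] = 0*-2 = 0
y[1] = -1*-2 + 0*0 = 2
y[2] = 0*-2 + -1*0 = 0
y[3] = 0*0 = 0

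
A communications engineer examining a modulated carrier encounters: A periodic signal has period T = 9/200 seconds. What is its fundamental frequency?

The fundamental frequency is the reciprocal of the period.
f = 1/T = 1/(9/200) = 200/9 Hz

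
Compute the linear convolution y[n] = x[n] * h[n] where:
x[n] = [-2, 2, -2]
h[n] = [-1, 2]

y[n] = sum_k x[k]*h[n-k]. Output length = len(x) + len(h) - 1 = 3 + 2 - 1 = 4.
y[0] = -2*-1 = 2
y[1] = 2*-1 + -2*2 = -6
y[2] = -2*-1 + 2*2 = 6
y[3] = -2*2 = -4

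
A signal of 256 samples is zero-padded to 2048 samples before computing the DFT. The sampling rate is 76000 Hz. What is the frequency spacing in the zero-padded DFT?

Original DFT: N = 256, resolution = f_s/N = 76000/256 = 2375/8 Hz
Zero-padded DFT: N = 2048, resolution = f_s/N = 76000/2048 = 2375/64 Hz
Zero-padding interpolates the spectrum (finer frequency grid)
but does NOT improve the true spectral resolution (ability to resolve close frequencies).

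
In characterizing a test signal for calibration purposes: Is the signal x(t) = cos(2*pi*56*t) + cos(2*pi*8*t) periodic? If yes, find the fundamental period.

f1 = 56 Hz, f2 = 8 Hz
Period T1 = 1/56, T2 = 1/8
Ratio T1/T2 = 8/56, which is rational.
The signal is periodic with fundamental period T = 1/GCD(56,8) = 1/8 s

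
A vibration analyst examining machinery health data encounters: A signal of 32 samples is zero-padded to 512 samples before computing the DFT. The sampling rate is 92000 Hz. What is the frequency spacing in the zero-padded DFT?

Original DFT: N = 32, resolution = f_s/N = 92000/32 = 2875 Hz
Zero-padded DFT: N = 512, resolution = f_s/N = 92000/512 = 2875/16 Hz
Zero-padding interpolates the spectrum (finer frequency grid)
but does NOT improve the true spectral resolution (ability to resolve close frequencies).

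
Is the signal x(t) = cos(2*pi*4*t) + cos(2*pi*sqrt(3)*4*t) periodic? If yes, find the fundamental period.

f1 = 4 Hz, f2 = 4*sqrt(3) Hz
Ratio f2/f1 = sqrt(3), which is irrational.
Since the frequency ratio is irrational, no common period exists.
The signal is not periodic.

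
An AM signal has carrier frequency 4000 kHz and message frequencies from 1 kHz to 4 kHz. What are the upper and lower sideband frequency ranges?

Upper sideband (USB) = fc + [fm_low, fm_high] = 4000 + [1, 4] = [4001, 4004] kHz
Lower sideband (LSB) = fc - [fm_high, fm_low] = 4000 - [4, 1] = [3996, 3999] kHz
Total occupied spectrum: 3996 kHz to 4004 kHz (plus carrier at 4000 kHz)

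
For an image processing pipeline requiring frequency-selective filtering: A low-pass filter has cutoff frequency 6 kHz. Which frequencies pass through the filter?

A low-pass filter passes all frequencies below the cutoff frequency 6 kHz and attenuates higher frequencies.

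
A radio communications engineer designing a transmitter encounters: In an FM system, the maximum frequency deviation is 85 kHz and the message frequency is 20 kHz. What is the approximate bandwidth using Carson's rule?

Carson's rule: BW = 2*(delta_f + f_m)
= 2*(85 + 20) kHz = 210 kHz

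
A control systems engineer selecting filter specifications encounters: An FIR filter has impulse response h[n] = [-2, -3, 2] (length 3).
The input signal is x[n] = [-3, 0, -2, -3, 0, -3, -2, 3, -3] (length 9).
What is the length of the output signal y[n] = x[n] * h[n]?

For linear convolution, the output length is:
len(y) = len(x) + len(h) - 1 = 9 + 3 - 1 = 11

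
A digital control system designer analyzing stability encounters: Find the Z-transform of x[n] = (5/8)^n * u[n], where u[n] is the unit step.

The Z-transform of a^n * u[n] is z/(z-a) for |z| > |a|.
Here a = 5/8, so X(z) = z/(z - (5/8)) = 8z/(8z - 5)
ROC: |z| > 5/8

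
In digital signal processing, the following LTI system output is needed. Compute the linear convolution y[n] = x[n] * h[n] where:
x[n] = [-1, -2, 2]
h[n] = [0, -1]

y[n] = sum_k x[k]*h[n-k]. Output length = len(x) + len(h) - 1 = 3 + 2 - 1 = 4.
y[0] = -1*0 = 0
y[1] = -2*0 + -1*-1 = 1
y[2] = 2*0 + -2*-1 = 2
y[3] = 2*-1 = -2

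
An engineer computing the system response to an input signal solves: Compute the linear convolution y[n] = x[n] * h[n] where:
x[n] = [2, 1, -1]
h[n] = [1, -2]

y[n] = sum_k x[k]*h[n-k]. Output length = len(x) + len(h) - 1 = 3 + 2 - 1 = 4.
y[0] = 2*1 = 2
y[1] = 1*1 + 2*-2 = -3
y[2] = -1*1 + 1*-2 = -3
y[3] = -1*-2 = 2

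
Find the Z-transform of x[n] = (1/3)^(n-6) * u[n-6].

Time-shifting property: if X(z) = Z{x[n]}, then Z{x[n-d]} = z^(-d) * X(z)
X(z) = z/(z - 1/3) for x[n] = (1/3)^n * u[n]
Z{x[n-6]} = z^(-6) * z/(z - 1/3) = z^(-5)/(z - 1/3)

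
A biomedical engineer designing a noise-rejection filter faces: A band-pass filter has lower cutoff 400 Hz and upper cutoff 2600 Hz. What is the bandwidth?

Bandwidth = f_high - f_low
= 2600 Hz - 400 Hz = 2200 Hz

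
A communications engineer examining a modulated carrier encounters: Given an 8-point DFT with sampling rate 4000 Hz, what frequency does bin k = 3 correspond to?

The frequency of DFT bin k is: f_k = k * f_s / N
f_3 = 3 * 4000 / 8 = 1500 Hz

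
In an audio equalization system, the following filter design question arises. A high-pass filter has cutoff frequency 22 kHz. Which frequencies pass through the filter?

A high-pass filter passes all frequencies above the cutoff frequency 22 kHz and attenuates lower frequencies.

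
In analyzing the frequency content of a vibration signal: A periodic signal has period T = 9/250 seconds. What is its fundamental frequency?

The fundamental frequency is the reciprocal of the period.
f = 1/T = 1/(9/250) = 250/9 Hz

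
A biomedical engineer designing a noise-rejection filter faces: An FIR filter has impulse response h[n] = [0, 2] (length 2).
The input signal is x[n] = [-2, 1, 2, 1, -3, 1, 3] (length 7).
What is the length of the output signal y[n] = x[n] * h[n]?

For linear convolution, the output length is:
len(y) = len(x) + len(h) - 1 = 7 + 2 - 1 = 8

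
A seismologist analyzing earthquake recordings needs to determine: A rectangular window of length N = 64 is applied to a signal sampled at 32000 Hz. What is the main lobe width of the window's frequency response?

For a rectangular window of length N,
the main lobe width in frequency is 2*f_s/N.
= 2*32000/64 = 1000 Hz
This determines the minimum frequency separation for resolving two sinusoids.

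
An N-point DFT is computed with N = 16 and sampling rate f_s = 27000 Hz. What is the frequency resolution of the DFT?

DFT frequency resolution = f_s / N
= 27000 / 16 = 3375/2 Hz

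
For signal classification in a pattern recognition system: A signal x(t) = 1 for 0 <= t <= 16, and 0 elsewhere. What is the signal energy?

Energy = integral of |x(t)|^2 dt over the signal duration
= 1^2 * 16 = 1 * 16 = 16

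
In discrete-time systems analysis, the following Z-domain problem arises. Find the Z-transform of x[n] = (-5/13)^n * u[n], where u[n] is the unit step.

The Z-transform of a^n * u[n] is z/(z-a) for |z| > |a|.
Here a = -5/13, so X(z) = z/(z - (-5/13)) = 13z/(13z + 5)
ROC: |z| > 5/13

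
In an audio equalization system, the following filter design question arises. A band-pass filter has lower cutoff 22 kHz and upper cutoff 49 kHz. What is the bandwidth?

Bandwidth = f_high - f_low
= 49 kHz - 22 kHz = 27 kHz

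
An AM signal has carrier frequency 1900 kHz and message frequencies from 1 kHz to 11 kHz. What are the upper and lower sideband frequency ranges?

Upper sideband (USB) = fc + [fm_low, fm_high] = 1900 + [1, 11] = [1901, 1911] kHz
Lower sideband (LSB) = fc - [fm_high, fm_low] = 1900 - [11, 1] = [1889, 1899] kHz
Total occupied spectrum: 1889 kHz to 1911 kHz (plus carrier at 1900 kHz)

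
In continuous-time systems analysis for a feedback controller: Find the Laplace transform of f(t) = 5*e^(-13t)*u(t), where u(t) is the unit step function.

Standard Laplace transform pair:
e^(-at)*u(t) <-> 1/(s+a)
With a = 13: L{5*e^(-13t)*u(t)} = 5/(s+13), ROC: Re(s) > -13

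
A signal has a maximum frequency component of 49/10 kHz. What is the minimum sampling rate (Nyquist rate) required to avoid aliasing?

By the Nyquist-Shannon sampling theorem,
the minimum sampling rate (Nyquist rate) must be at least 2 * f_max.
Nyquist rate = 2 * 49/10 kHz = 49/5 kHz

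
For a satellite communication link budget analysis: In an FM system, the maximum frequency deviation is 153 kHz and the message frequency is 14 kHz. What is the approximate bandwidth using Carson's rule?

Carson's rule: BW = 2*(delta_f + f_m)
= 2*(153 + 14) kHz = 334 kHz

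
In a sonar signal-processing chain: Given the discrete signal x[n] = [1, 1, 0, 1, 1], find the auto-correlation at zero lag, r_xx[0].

The auto-correlation at zero lag r_xx[0] equals the signal energy.
r_xx[0] = sum of x[n]^2 = 1^2 + 1^2 + 0^2 + 1^2 + 1^2
= 1 + 1 + 0 + 1 + 1 = 4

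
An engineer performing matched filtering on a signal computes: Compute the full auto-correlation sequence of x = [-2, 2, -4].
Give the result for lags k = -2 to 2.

r_xx[k] = sum_m x[m]*x[m+k], indexed from 0, for k = -2 to 2:
  r_xx[-2] = x[2]*x[0] = 8
  r_xx[-1] = x[1]*x[0] + x[2]*x[1] = -12
  r_xx[0] = x[0]*x[0] + x[1]*x[1] + x[2]*x[2] = 24
  r_xx[1] = x[0]*x[1] + x[1]*x[2] = -12
  r_xx[2] = x[0]*x[2] = 8
r_xx = [8, -12, 24, -12, 8]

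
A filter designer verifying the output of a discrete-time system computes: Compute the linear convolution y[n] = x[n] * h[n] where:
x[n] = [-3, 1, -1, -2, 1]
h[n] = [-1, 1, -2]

y[n] = sum_k x[k]*h[n-k]. Output length = len(x) + len(h) - 1 = 5 + 3 - 1 = 7.
y[0] = -3*-1 = 3
y[1] = 1*-1 + -3*1 = -4
y[2] = -1*-1 + 1*1 + -3*-2 = 8
y[3] = -2*-1 + -1*1 + 1*-2 = -1
y[4] = 1*-1 + -2*1 + -1*-2 = -1
y[5] = 1*1 + -2*-2 = 5
y[6] = 1*-2 = -2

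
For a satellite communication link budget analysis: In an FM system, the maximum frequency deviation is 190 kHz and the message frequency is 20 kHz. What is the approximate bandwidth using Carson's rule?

Carson's rule: BW = 2*(delta_f + f_m)
= 2*(190 + 20) kHz = 420 kHz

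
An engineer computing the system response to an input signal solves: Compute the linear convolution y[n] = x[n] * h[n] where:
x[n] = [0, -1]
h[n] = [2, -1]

y[n] = sum_k x[k]*h[n-k]. Output length = len(x) + len(h) - 1 = 2 + 2 - 1 = 3.
y[0] = 0*2 = 0
y[1] = -1*2 + 0*-1 = -2
y[2] = -1*-1 = 1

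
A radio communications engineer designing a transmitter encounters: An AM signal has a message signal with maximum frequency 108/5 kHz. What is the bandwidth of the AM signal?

In AM (double-sideband), the bandwidth is twice the message frequency.
BW = 2 * f_m = 2 * 108/5 kHz = 216/5 kHz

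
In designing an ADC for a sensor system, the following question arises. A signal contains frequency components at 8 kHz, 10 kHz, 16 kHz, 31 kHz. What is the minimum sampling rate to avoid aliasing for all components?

The highest frequency component is f_max = 31 kHz.
Nyquist rate = 2 * f_max = 2 * 31 kHz = 62 kHz.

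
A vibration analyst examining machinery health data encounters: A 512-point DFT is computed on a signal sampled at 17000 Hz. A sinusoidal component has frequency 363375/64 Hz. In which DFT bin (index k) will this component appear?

DFT frequency resolution = f_s/N = 17000/512 = 2125/64 Hz
Bin index k = f_signal / resolution = 363375/64 / 2125/64 = 171
The signal frequency 363375/64 Hz falls in DFT bin k = 171.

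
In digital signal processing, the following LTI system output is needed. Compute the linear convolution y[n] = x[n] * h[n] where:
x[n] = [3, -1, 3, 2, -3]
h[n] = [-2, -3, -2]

y[n] = sum_k x[k]*h[n-k]. Output length = len(x) + len(h) - 1 = 5 + 3 - 1 = 7.
y[0] = 3*-2 = -6
y[1] = -1*-2 + 3*-3 = -7
y[2] = 3*-2 + -1*-3 + 3*-2 = -9
y[3] = 2*-2 + 3*-3 + -1*-2 = -11
y[4] = -3*-2 + 2*-3 + 3*-2 = -6
y[5] = -3*-3 + 2*-2 = 5
y[6] = -3*-2 = 6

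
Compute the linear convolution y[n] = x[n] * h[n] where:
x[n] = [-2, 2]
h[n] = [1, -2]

y[n] = sum_k x[k]*h[n-k]. Output length = len(x) + len(h) - 1 = 2 + 2 - 1 = 3.
y[0] = -2*1 = -2
y[1] = 2*1 + -2*-2 = 6
y[2] = 2*-2 = -4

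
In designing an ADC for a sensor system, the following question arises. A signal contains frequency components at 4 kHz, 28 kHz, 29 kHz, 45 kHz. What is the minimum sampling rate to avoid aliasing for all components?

The highest frequency component is f_max = 45 kHz.
Nyquist rate = 2 * f_max = 2 * 45 kHz = 90 kHz.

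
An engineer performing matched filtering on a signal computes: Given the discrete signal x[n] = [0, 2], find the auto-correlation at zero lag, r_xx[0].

The auto-correlation at zero lag r_xx[0] equals the signal energy.
r_xx[0] = sum of x[n]^2 = 0^2 + 2^2
= 0 + 4 = 4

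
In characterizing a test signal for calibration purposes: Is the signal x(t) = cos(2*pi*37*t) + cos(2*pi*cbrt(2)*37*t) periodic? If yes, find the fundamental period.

f1 = 37 Hz, f2 = 37*cbrt(2) Hz
Ratio f2/f1 = cbrt(2), which is irrational.
Since the frequency ratio is irrational, no common period exists.
The signal is not periodic.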